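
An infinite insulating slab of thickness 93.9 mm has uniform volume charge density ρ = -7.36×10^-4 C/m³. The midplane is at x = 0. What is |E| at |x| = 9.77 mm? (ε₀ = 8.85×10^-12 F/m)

By symmetry E is perpendicular to the slab. A Gaussian pillbox from −9.77 mm to +9.77 mm (face area A) lies entirely within the slab.
Q_enc = ρ·(2x)·A and flux = 2EA, so 2EA = 2ρxA/ε₀ ⇒ E = |ρ|x/ε₀.
E = (7.36×10^-4)(0.00977)/(8.85×10^-12) = 8.13e5 N/C.

|E| = 8.13e5 N/C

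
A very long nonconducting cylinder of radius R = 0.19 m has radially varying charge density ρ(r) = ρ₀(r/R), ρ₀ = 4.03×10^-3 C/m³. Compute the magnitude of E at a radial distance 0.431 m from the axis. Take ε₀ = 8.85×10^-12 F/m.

E = 1.27e7 V/m

Choose a coaxial cylinder of radius r = 0.431 m (arbitrary length L) as the Gaussian surface (r > R, full charge per length enclosed).
λ_enc = 2π ∫₀^R ρ₀(r'/R)^1 r' dr' = 2πρ₀R²/3 = 3.047e-4 C/m.
By Gauss's law (flux through the curved wall only), E·2πrL = λ_enc L/ε₀.
E = |λ_enc|/(2πε₀r) = (3.047e-4)/(2π·8.85×10^-12·0.431) = 1.27e7 N/C.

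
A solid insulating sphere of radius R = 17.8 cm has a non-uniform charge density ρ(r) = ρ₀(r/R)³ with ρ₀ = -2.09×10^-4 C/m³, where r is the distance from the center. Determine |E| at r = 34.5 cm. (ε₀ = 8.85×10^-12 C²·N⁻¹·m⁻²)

By spherical symmetry E is radial; choose a Gaussian sphere of radius r = 34.5 cm (r > R, all charge enclosed).
Q_enc = 4π ∫₀^R ρ₀(r'/R)^3 r'² dr' = 4πρ₀R³/6 = -2.469e-6 C.
Gauss's law: E·4πr² = Q_enc/ε₀.
E = |Q_enc|/(4πε₀r²) = (2.469×10^-6)/(4π·8.85×10^-12·(0.345)²) = 1.86e5 N/C.

1.86e5 V/m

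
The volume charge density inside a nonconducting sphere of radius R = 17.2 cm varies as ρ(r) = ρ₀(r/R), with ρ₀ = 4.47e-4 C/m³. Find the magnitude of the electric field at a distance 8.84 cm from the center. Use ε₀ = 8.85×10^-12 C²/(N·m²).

Symmetry ⇒ E = E(r) r̂. Gaussian sphere of radius r = 8.84 cm (r < R).
Q_enc = ∫₀^r ρ(r')·4πr'² dr' = (4πρ₀/R) ∫₀^r r'^3 dr' = 4πρ₀ r^4/(4·R) = 4.986e-7 C.
Since E is radial and uniform over the Gaussian sphere, Φ = E·4πr² = Q_enc/ε₀.
E = |Q_enc|/(4πε₀r²) = (4.986×10^-7)/(4π·8.85×10^-12·(0.0884)²) = 5.74×10^5 N/C.

E ≈ 5.74×10^5 V/m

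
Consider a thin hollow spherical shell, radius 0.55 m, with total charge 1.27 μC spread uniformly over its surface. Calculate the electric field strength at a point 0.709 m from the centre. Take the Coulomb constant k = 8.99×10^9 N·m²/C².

2.27e4 N/C

By spherical symmetry E is radial; choose a Gaussian sphere of radius r = 0.709 m (r > 0.55 m).
The entire shell is enclosed: Q_enc = 1.27e-6 C.
By Gauss's law, ∮E·dA = E·4πr² = Q_enc/ε₀.
E = k|Q_enc|/r² = (8.99×10^9)(1.27e-6)/(0.709)² = 2.27×10^4 N/C.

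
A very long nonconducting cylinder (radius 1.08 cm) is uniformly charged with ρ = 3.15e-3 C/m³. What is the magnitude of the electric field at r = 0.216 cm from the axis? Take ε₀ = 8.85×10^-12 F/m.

By cylindrical symmetry E is radial; use a coaxial Gaussian cylinder of radius 0.216 cm and length L (r < R).
Enclosed charge per unit length: λ_enc = ρ·πr² = (3.15e-3)π(0.00216)² = 4.617e-8 C/m.
Gauss's law: E·2πrL = λ_enc L/ε₀.
E = |λ_enc|/(2πε₀r) = (4.617e-8)/(2π·8.85×10^-12·0.00216) = 3.84×10^5 N/C.

|E| = 3.84e5 N/C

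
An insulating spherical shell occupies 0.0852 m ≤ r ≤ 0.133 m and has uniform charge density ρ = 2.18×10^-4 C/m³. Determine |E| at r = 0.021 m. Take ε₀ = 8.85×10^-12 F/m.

E = 0 (no enclosed charge)

By spherical symmetry E is radial; choose a Gaussian sphere of radius r = 0.021 m (r < 0.0852 m, inside the empty cavity).
Q_enc = 0 (all charge lies at larger r); Gauss's law gives E = 0.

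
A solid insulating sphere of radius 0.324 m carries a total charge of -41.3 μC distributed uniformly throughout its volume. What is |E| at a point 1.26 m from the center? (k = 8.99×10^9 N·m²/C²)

By spherical symmetry E is radial; choose a Gaussian sphere of radius r = 1.26 m (r > R, so the entire charge is enclosed).
Q_enc = -41.3 μC = -4.13×10^-5 C.
Applying ∮E·dA = Q_enc/ε₀ with Φ = E(4πr²):
E = k|Q_enc|/r² = (8.99×10^9)(4.13e-5)/(1.26)² = 2.34×10^5 N/C.

|E| = 2.34×10^5 V/m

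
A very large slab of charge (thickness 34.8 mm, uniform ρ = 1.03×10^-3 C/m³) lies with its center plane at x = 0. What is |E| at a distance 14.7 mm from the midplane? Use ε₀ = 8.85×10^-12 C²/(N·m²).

E ≈ 1.71×10^6 N/C

By symmetry E is perpendicular to the slab. A Gaussian pillbox from −14.7 mm to +14.7 mm (face area A) lies entirely within the slab.
Q_enc = ρ·(2x)·A and flux = 2EA, so 2EA = 2ρxA/ε₀ ⇒ E = |ρ|x/ε₀.
E = (1.03×10^-3)(0.0147)/(8.85×10^-12) = 1.71×10^6 N/C.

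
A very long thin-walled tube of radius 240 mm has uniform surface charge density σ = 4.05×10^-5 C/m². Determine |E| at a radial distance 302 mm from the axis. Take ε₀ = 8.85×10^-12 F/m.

Coaxial Gaussian cylinder, radius r = 302 mm, length L (r > 240 mm).
The whole shell is enclosed: λ_enc = σ·2πR = (4.05×10^-5)·2π·(0.24) = 6.107×10^-5 C/m.
By Gauss's law (flux through the curved wall only), E·2πrL = λ_enc L/ε₀.
E = |λ_enc|/(2πε₀r) = (6.107×10^-5)/(2π·8.85×10^-12·0.302) = 3.64×10^6 N/C.

|E| = 3.64×10^6 N/C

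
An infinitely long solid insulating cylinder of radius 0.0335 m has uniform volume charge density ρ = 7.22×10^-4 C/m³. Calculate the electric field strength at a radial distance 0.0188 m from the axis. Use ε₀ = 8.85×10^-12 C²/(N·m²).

Choose a coaxial cylinder of radius r = 0.0188 m (arbitrary length L) as the Gaussian surface (r < R).
Enclosed charge per unit length: λ_enc = ρ·πr² = (7.22e-4)π(0.0188)² = 8.017×10^-7 C/m.
Gauss's law: E·2πrL = λ_enc L/ε₀.
E = |λ_enc|/(2πε₀r) = (8.017×10^-7)/(2π·8.85×10^-12·0.0188) = 7.67e5 N/C.

7.67e5 N/C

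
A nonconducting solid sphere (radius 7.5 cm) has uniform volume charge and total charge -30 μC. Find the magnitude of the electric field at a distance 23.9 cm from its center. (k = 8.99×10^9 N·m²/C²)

Use a concentric Gaussian sphere at r = 23.9 cm (r > R, so the entire charge is enclosed).
Q_enc = -30 μC = -3.00×10^-5 C.
Since E is radial and uniform over the Gaussian sphere, Φ = E·4πr² = Q_enc/ε₀.
E = k|Q_enc|/r² = (8.99×10^9)(3.00e-5)/(0.239)² = 4.72e6 N/C.

4.72×10^6 N/C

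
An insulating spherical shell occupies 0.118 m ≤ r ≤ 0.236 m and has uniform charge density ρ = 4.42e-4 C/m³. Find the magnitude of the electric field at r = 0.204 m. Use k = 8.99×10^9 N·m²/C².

Take a concentric spherical Gaussian surface of radius r = 0.204 m (within the shell material, 0.118 m < r < 0.236 m).
Only the shell between 0.118 m and r is enclosed: Q_enc = ρ·(4π/3)(r³ − a³) = (4.42×10^-4)·(4π/3)·((0.204)³ − (0.118)³) = 1.268×10^-5 C.
Since E is radial and uniform over the Gaussian sphere, Φ = E·4πr² = Q_enc/ε₀.
E = k|Q_enc|/r² = (8.99×10^9)(1.268e-5)/(0.204)² = 2.74e6 N/C.

2.74e6 N/C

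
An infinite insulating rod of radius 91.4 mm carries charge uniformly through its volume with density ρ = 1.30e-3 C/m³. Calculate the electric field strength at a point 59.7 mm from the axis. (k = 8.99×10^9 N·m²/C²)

|E| = 4.38e6 V/m

Choose a coaxial cylinder of radius r = 59.7 mm (arbitrary length L) as the Gaussian surface (r < R).
Charge inside radius r per length L is ρ·πr²·L, so λ_enc = ρπr² = 1.456×10^-5 C/m.
Since E is radial and uniform over the curved surface, Φ = E·2πrL = Q_enc/ε₀ = λ_enc L/ε₀.
E = 2k|λ_enc|/r = 2(8.99×10^9)(1.456×10^-5)/(0.0597) = 4.38e6 N/C.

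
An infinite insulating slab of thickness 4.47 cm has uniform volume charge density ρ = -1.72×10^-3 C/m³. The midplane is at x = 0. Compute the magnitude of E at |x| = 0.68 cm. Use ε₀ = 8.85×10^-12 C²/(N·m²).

By symmetry E is perpendicular to the slab. A Gaussian pillbox from −0.68 cm to +0.68 cm (face area A) lies entirely within the slab.
Q_enc = ρ·(2x)·A and flux = 2EA, so 2EA = 2ρxA/ε₀ ⇒ E = |ρ|x/ε₀.
E = (1.72×10^-3)(0.0068)/(8.85×10^-12) = 1.32e6 N/C.

E = 1.32×10^6 N/C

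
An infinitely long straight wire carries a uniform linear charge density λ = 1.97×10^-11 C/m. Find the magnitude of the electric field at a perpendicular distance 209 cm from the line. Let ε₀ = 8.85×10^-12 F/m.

0.17 N/C

Take a coaxial cylindrical Gaussian surface of radius r = 209 cm and length L.
Q_enc = λL, so λ_enc = 1.97×10^-11 C/m.
Gauss's law: E·2πrL = λ_enc L/ε₀.
E = |λ_enc|/(2πε₀r) = (1.97e-11)/(2π·8.85×10^-12·2.09) = 0.17 N/C.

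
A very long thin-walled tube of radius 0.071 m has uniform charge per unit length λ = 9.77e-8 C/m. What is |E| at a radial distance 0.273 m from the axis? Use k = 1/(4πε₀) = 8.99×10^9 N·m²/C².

By cylindrical symmetry E is radial; use a coaxial Gaussian cylinder of radius 0.273 m and length L (r > 0.071 m).
The full line charge is enclosed: λ_enc = 9.77e-8 C/m.
Applying ∮E·dA = Q_enc/ε₀ with the end caps contributing no flux:
E = 2k|λ_enc|/r = 2(8.99×10^9)(9.77e-8)/(0.273) = 6.43×10^3 N/C.

|E| ≈ 6.43e3 N/C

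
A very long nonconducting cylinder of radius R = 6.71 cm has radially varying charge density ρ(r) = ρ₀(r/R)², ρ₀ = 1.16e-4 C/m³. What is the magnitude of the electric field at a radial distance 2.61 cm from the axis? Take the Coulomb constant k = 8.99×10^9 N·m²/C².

|E| = 1.29×10^4 V/m

Take a coaxial cylindrical Gaussian surface of radius r = 2.61 cm and length L (r < R).
λ_enc = ∫₀^r ρ(r')·2πr' dr' = (2πρ₀/R²)·r^4/4 = 1.878e-8 C/m.
Gauss's law: E·2πrL = λ_enc L/ε₀.
E = 2k|λ_enc|/r = 2(8.99×10^9)(1.878×10^-8)/(0.0261) = 1.29×10^4 N/C.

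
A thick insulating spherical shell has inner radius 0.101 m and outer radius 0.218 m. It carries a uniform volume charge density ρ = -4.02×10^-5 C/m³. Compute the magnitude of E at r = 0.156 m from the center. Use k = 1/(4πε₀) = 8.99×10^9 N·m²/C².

|E| ≈ 1.72×10^5 N/C

By spherical symmetry E is radial; choose a Gaussian sphere of radius r = 0.156 m (within the shell material, 0.101 m < r < 0.218 m).
Enclosed charge is the volume from a to r: Q_enc = (4π/3)ρ(r³ − a³) = -4.658e-7 C.
Since E is radial and uniform over the Gaussian sphere, Φ = E·4πr² = Q_enc/ε₀.
E = k|Q_enc|/r² = (8.99×10^9)(4.658e-7)/(0.156)² = 1.72×10^5 N/C.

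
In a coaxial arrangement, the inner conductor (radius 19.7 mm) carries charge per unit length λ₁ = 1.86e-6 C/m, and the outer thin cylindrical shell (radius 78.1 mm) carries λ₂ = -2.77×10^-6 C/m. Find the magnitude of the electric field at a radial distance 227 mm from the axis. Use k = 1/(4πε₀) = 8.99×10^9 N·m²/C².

By cylindrical symmetry E is radial; use a coaxial Gaussian cylinder of radius 227 mm and length L (r > 78.1 mm, enclosing both).
λ_enc = λ₁ + λ₂ = (1.86×10^-6) + (-2.77×10^-6) = -9.10×10^-7 C/m.
Applying ∮E·dA = Q_enc/ε₀ with the end caps contributing no flux:
E = 2k|λ_enc|/r = 2(8.99×10^9)(9.10e-7)/(0.227) = 7.21×10^4 N/C.

7.21×10^4 N/C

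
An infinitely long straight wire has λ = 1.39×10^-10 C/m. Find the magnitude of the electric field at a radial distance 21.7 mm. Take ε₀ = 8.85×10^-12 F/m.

|E| = 115 N/C

Take a coaxial cylindrical Gaussian surface of radius r = 21.7 mm and length L.
Q_enc = λL, so λ_enc = 1.39e-10 C/m.
Since E is radial and uniform over the curved surface, Φ = E·2πrL = Q_enc/ε₀ = λ_enc L/ε₀.
E = |λ_enc|/(2πε₀r) = (1.39e-10)/(2π·8.85×10^-12·0.0217) = 115 N/C.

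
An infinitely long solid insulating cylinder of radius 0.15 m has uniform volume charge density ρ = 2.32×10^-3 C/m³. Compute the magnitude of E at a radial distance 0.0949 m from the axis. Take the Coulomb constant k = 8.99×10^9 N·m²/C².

Choose a coaxial cylinder of radius r = 0.0949 m (arbitrary length L) as the Gaussian surface (r < R).
Enclosed charge per unit length: λ_enc = ρ·πr² = (2.32e-3)π(0.0949)² = 6.564×10^-5 C/m.
By Gauss's law (flux through the curved wall only), E·2πrL = λ_enc L/ε₀.
E = 2k|λ_enc|/r = 2(8.99×10^9)(6.564×10^-5)/(0.0949) = 1.24e7 N/C.

E = 1.24×10^7 N/C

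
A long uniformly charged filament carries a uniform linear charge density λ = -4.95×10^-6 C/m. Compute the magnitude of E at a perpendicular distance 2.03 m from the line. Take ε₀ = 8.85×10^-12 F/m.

Coaxial Gaussian cylinder, radius r = 2.03 m, length L.
Q_enc = λL, so λ_enc = -4.95×10^-6 C/m.
Since E is radial and uniform over the curved surface, Φ = E·2πrL = Q_enc/ε₀ = λ_enc L/ε₀.
E = |λ_enc|/(2πε₀r) = (4.95e-6)/(2π·8.85×10^-12·2.03) = 4.39×10^4 N/C.

E ≈ 4.39×10^4 V/m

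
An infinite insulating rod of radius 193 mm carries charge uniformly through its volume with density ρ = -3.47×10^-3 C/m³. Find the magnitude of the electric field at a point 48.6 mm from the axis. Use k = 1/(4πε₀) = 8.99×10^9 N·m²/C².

9.53e6 V/m

Choose a coaxial cylinder of radius r = 48.6 mm (arbitrary length L) as the Gaussian surface (r < R).
Enclosed charge per unit length: λ_enc = ρ·πr² = (-3.47e-3)π(0.0486)² = -2.575×10^-5 C/m.
By Gauss's law (flux through the curved wall only), E·2πrL = λ_enc L/ε₀.
E = 2k|λ_enc|/r = 2(8.99×10^9)(2.575e-5)/(0.0486) = 9.53×10^6 N/C.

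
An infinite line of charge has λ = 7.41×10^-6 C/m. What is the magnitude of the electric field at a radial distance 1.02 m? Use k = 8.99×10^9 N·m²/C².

E = 1.31e5 V/m

By cylindrical symmetry E is radial; use a coaxial Gaussian cylinder of radius 1.02 m and length L.
Q_enc = λL, so λ_enc = 7.41×10^-6 C/m.
Gauss's law: E·2πrL = λ_enc L/ε₀.
E = 2k|λ_enc|/r = 2(8.99×10^9)(7.41×10^-6)/(1.02) = 1.31e5 N/C.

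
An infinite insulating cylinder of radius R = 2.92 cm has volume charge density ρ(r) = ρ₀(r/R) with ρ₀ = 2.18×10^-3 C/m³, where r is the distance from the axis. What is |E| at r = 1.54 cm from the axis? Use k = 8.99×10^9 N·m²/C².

By cylindrical symmetry E is radial; use a coaxial Gaussian cylinder of radius 1.54 cm and length L (r < R).
Integrating ρ over the cross-section to radius r: λ_enc = (2πρ₀/R) ∫₀^r r'^2 dr' = 2πρ₀ r^3/(3·R) = 5.711×10^-7 C/m.
Since E is radial and uniform over the curved surface, Φ = E·2πrL = Q_enc/ε₀ = λ_enc L/ε₀.
E = 2k|λ_enc|/r = 2(8.99×10^9)(5.711e-7)/(0.0154) = 6.67e5 N/C.

|E| ≈ 6.67×10^5 N/C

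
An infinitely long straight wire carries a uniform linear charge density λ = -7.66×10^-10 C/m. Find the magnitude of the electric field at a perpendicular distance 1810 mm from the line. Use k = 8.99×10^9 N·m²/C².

Choose a coaxial cylinder of radius r = 1810 mm (arbitrary length L) as the Gaussian surface.
Q_enc = λL, so λ_enc = -7.66×10^-10 C/m.
Gauss's law: E·2πrL = λ_enc L/ε₀.
E = 2k|λ_enc|/r = 2(8.99×10^9)(7.66×10^-10)/(1.81) = 7.61 N/C.

|E| ≈ 7.61 N/C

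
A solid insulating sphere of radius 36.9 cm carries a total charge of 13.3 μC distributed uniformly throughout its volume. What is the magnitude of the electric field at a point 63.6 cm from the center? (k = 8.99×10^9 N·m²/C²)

|E| = 2.96e5 V/m

By spherical symmetry E is radial; choose a Gaussian sphere of radius r = 63.6 cm (r > R, so the entire charge is enclosed).
Q_enc = 13.3 μC = 1.33×10^-5 C.
Gauss's law: E·4πr² = Q_enc/ε₀.
E = k|Q_enc|/r² = (8.99×10^9)(1.33e-5)/(0.636)² = 2.96×10^5 N/C.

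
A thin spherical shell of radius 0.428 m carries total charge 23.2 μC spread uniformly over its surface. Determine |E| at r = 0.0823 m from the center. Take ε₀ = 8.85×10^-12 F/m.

Take a concentric spherical Gaussian surface of radius r = 0.0823 m (inside the shell, r < 0.428 m).
No charge lies within this surface, so Q_enc = 0 and Gauss's law gives E·4πr² = 0 ⇒ E = 0.

E = 0 (no enclosed charge)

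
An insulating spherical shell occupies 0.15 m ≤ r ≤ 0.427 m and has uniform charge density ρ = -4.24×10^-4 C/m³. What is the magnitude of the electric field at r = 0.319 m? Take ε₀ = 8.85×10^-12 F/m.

Take a concentric spherical Gaussian surface of radius r = 0.319 m (within the shell material, 0.15 m < r < 0.427 m).
Enclosed charge is the volume from a to r: Q_enc = (4π/3)ρ(r³ − a³) = -5.166×10^-5 C.
By Gauss's law, ∮E·dA = E·4πr² = Q_enc/ε₀.
E = |Q_enc|/(4πε₀r²) = (5.166×10^-5)/(4π·8.85×10^-12·(0.319)²) = 4.56×10^6 N/C.

E = 4.56e6 N/C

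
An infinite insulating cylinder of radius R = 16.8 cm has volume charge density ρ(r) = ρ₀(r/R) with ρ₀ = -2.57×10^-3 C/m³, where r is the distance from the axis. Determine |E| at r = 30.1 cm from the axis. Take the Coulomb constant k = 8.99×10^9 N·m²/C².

|E| = 9.07e6 V/m

Choose a coaxial cylinder of radius r = 30.1 cm (arbitrary length L) as the Gaussian surface (r > R, full charge per length enclosed).
λ_enc = 2π ∫₀^R ρ₀(r'/R)^1 r' dr' = 2πρ₀R²/3 = -1.519e-4 C/m.
Since E is radial and uniform over the curved surface, Φ = E·2πrL = Q_enc/ε₀ = λ_enc L/ε₀.
E = 2k|λ_enc|/r = 2(8.99×10^9)(1.519×10^-4)/(0.301) = 9.07e6 N/C.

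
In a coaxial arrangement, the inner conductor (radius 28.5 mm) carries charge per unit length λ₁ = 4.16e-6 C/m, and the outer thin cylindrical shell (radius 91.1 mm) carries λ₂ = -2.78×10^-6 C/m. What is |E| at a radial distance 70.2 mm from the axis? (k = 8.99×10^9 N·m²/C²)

Choose a coaxial cylinder of radius r = 70.2 mm (arbitrary length L) as the Gaussian surface (between the conductors, 28.5 mm < r < 91.1 mm).
The shell at 91.1 mm lies outside the Gaussian surface, so λ_enc = λ₁ = 4.16e-6 C/m.
Gauss's law: E·2πrL = λ_enc L/ε₀.
E = 2k|λ_enc|/r = 2(8.99×10^9)(4.16×10^-6)/(0.0702) = 1.07×10^6 N/C.

E = 1.07×10^6 N/C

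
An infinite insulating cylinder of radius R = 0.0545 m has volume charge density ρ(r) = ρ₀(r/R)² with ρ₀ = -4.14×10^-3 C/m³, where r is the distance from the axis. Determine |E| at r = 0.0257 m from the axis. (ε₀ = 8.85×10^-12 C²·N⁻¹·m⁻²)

Choose a coaxial cylinder of radius r = 0.0257 m (arbitrary length L) as the Gaussian surface (r < R).
λ_enc = ∫₀^r ρ(r')·2πr' dr' = (2πρ₀/R²)·r^4/4 = -9.551×10^-7 C/m.
Gauss's law: E·2πrL = λ_enc L/ε₀.
E = |λ_enc|/(2πε₀r) = (9.551×10^-7)/(2π·8.85×10^-12·0.0257) = 6.68e5 N/C.

|E| = 6.68×10^5 N/C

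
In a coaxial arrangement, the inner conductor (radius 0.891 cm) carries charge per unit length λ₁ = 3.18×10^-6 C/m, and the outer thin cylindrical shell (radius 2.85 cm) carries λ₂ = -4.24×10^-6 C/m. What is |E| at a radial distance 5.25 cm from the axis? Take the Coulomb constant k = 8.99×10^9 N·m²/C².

Coaxial Gaussian cylinder, radius r = 5.25 cm, length L (r > 2.85 cm, enclosing both).
λ_enc = λ₁ + λ₂ = (3.18×10^-6) + (-4.24×10^-6) = -1.06×10^-6 C/m.
By Gauss's law (flux through the curved wall only), E·2πrL = λ_enc L/ε₀.
E = 2k|λ_enc|/r = 2(8.99×10^9)(1.06e-6)/(0.0525) = 3.63e5 N/C.

|E| = 3.63×10^5 N/C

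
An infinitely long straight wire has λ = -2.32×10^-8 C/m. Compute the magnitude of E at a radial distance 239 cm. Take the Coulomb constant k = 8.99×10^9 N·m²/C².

|E| = 175 N/C

Coaxial Gaussian cylinder, radius r = 239 cm, length L.
Q_enc = λL, so λ_enc = -2.32×10^-8 C/m.
By Gauss's law (flux through the curved wall only), E·2πrL = λ_enc L/ε₀.
E = 2k|λ_enc|/r = 2(8.99×10^9)(2.32×10^-8)/(2.39) = 175 N/C.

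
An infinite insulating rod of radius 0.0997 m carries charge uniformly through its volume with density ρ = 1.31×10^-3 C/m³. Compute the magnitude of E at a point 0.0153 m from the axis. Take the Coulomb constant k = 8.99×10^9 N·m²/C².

|E| = 1.13×10^6 N/C

Coaxial Gaussian cylinder, radius r = 0.0153 m, length L (r < R).
Charge inside radius r per length L is ρ·πr²·L, so λ_enc = ρπr² = 9.634×10^-7 C/m.
By Gauss's law (flux through the curved wall only), E·2πrL = λ_enc L/ε₀.
E = 2k|λ_enc|/r = 2(8.99×10^9)(9.634e-7)/(0.0153) = 1.13×10^6 N/C.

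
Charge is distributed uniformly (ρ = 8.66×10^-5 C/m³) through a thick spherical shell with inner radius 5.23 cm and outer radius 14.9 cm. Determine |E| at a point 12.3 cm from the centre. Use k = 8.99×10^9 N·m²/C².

Use a concentric Gaussian sphere at r = 12.3 cm (within the shell material, 5.23 cm < r < 14.9 cm).
Only the shell between 5.23 cm and r is enclosed: Q_enc = ρ·(4π/3)(r³ − a³) = (8.66e-5)·(4π/3)·((0.123)³ − (0.0523)³) = 6.231e-7 C.
Gauss's law: E·4πr² = Q_enc/ε₀.
E = k|Q_enc|/r² = (8.99×10^9)(6.231×10^-7)/(0.123)² = 3.70e5 N/C.

E ≈ 3.70×10^5 N/C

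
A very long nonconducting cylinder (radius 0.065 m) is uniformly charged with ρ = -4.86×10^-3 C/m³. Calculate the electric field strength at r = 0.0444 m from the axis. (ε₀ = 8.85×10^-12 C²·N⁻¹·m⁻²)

Take a coaxial cylindrical Gaussian surface of radius r = 0.0444 m and length L (r < R).
Enclosed charge per unit length: λ_enc = ρ·πr² = (-4.86×10^-3)π(0.0444)² = -3.01×10^-5 C/m.
Applying ∮E·dA = Q_enc/ε₀ with the end caps contributing no flux:
E = |λ_enc|/(2πε₀r) = (3.01×10^-5)/(2π·8.85×10^-12·0.0444) = 1.22×10^7 N/C.

|E| = 1.22e7 V/m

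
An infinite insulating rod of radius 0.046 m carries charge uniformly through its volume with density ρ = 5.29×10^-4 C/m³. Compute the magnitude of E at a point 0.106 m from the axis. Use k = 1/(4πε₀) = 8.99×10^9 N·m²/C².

E ≈ 5.96×10^5 V/m

Coaxial Gaussian cylinder, radius r = 0.106 m, length L (r > 0.046 m, full cross-section enclosed).
λ_enc = ρ·πR² = (5.29×10^-4)π(0.046)² = 3.517×10^-6 C/m.
Applying ∮E·dA = Q_enc/ε₀ with the end caps contributing no flux:
E = 2k|λ_enc|/r = 2(8.99×10^9)(3.517×10^-6)/(0.106) = 5.96×10^5 N/C.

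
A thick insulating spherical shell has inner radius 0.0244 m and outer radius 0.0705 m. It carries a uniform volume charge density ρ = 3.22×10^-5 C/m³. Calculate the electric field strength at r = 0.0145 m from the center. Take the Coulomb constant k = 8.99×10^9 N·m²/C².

Symmetry ⇒ E = E(r) r̂. Gaussian sphere of radius r = 0.0145 m (r < 0.0244 m, inside the empty cavity).
No charge is enclosed, so by Gauss's law E·4πr² = 0 ⇒ E = 0.

E = 0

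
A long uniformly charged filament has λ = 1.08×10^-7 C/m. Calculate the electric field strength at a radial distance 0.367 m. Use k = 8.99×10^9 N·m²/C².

5.29×10^3 V/m

Coaxial Gaussian cylinder, radius r = 0.367 m, length L.
Q_enc = λL, so λ_enc = 1.08×10^-7 C/m.
Since E is radial and uniform over the curved surface, Φ = E·2πrL = Q_enc/ε₀ = λ_enc L/ε₀.
E = 2k|λ_enc|/r = 2(8.99×10^9)(1.08e-7)/(0.367) = 5.29×10^3 N/C.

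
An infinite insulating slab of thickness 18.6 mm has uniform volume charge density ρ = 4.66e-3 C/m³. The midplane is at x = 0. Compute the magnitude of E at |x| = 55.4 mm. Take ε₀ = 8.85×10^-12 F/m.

The point |x| = 55.4 mm lies outside the slab (half-thickness 0.0093 m). A symmetric pillbox spanning the full slab encloses Q_enc = ρ·d·A.
Flux = 2EA ⇒ E = |ρ|d/(2ε₀), independent of distance outside.
E = (4.66×10^-3)(0.0186)/(2·8.85×10^-12) = 4.90e6 N/C.

4.90×10^6 N/C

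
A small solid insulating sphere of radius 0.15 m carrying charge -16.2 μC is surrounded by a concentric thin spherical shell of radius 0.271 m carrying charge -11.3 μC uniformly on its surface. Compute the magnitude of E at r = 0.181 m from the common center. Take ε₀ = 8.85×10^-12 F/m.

|E| = 4.45×10^6 V/m

Use a concentric Gaussian sphere at r = 0.181 m (between the bodies, 0.15 m < r < 0.271 m).
Only the inner charge is enclosed; the outer shell contributes nothing inside itself. Q_enc = -16.2 μC = -1.62×10^-5 C.
Since E is radial and uniform over the Gaussian sphere, Φ = E·4πr² = Q_enc/ε₀.
E = |Q_enc|/(4πε₀r²) = (1.62×10^-5)/(4π·8.85×10^-12·(0.181)²) = 4.45×10^6 N/C.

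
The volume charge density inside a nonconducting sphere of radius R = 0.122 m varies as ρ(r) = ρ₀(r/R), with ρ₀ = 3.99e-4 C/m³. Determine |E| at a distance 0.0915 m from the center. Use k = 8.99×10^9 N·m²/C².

By spherical symmetry E is radial; choose a Gaussian sphere of radius r = 0.0915 m (r < R).
Q_enc = ∫₀^r ρ(r')·4πr'² dr' = (4πρ₀/R) ∫₀^r r'^3 dr' = 4πρ₀ r^4/(4·R) = 7.202e-7 C.
Applying ∮E·dA = Q_enc/ε₀ with Φ = E(4πr²):
E = k|Q_enc|/r² = (8.99×10^9)(7.202e-7)/(0.0915)² = 7.73×10^5 N/C.

E ≈ 7.73×10^5 V/m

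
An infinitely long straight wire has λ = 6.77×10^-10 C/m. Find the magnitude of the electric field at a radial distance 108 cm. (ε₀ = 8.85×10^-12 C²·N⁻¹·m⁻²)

11.3 N/C

Take a coaxial cylindrical Gaussian surface of radius r = 108 cm and length L.
Q_enc = λL, so λ_enc = 6.77×10^-10 C/m.
By Gauss's law (flux through the curved wall only), E·2πrL = λ_enc L/ε₀.
E = |λ_enc|/(2πε₀r) = (6.77e-10)/(2π·8.85×10^-12·1.08) = 11.3 N/C.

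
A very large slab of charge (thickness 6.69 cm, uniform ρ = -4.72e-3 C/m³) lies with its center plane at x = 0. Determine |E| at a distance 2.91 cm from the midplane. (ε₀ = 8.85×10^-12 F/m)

By symmetry E is perpendicular to the slab. A Gaussian pillbox from −2.91 cm to +2.91 cm (face area A) lies entirely within the slab.
Q_enc = ρ·(2x)·A and flux = 2EA, so 2EA = 2ρxA/ε₀ ⇒ E = |ρ|x/ε₀.
E = (4.72×10^-3)(0.0291)/(8.85×10^-12) = 1.55×10^7 N/C.

|E| = 1.55×10^7 V/m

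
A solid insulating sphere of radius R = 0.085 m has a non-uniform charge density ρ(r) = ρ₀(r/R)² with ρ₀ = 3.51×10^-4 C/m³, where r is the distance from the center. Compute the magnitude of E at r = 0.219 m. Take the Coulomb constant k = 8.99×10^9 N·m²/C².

|E| = 1.02e5 N/C

Take a concentric spherical Gaussian surface of radius r = 0.219 m (r > R, all charge enclosed).
Q_enc = 4π ∫₀^R ρ₀(r'/R)^2 r'² dr' = 4πρ₀R³/5 = 5.418×10^-7 C.
By Gauss's law, ∮E·dA = E·4πr² = Q_enc/ε₀.
E = k|Q_enc|/r² = (8.99×10^9)(5.418×10^-7)/(0.219)² = 1.02e5 N/C.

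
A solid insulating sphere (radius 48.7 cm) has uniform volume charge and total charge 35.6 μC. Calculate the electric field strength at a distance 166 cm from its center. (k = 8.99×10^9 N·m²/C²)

Use a concentric Gaussian sphere at r = 166 cm (r > R, so the entire charge is enclosed).
Q_enc = 35.6 μC = 3.56×10^-5 C.
Gauss's law: E·4πr² = Q_enc/ε₀.
E = k|Q_enc|/r² = (8.99×10^9)(3.56×10^-5)/(1.66)² = 1.16×10^5 N/C.

|E| ≈ 1.16×10^5 V/m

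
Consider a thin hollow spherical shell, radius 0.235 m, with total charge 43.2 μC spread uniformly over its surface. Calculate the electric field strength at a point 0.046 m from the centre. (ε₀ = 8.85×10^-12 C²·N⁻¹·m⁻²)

Symmetry ⇒ E = E(r) r̂. Gaussian sphere of radius r = 0.046 m (inside the shell, r < 0.235 m).
All the charge is outside the Gaussian surface: Q_enc = 0, hence E = 0 everywhere inside the shell.

E = 0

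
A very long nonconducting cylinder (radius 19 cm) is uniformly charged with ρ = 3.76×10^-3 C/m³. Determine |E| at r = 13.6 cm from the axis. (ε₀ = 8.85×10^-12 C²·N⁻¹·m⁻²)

By cylindrical symmetry E is radial; use a coaxial Gaussian cylinder of radius 13.6 cm and length L (r < R).
Charge inside radius r per length L is ρ·πr²·L, so λ_enc = ρπr² = 2.185×10^-4 C/m.
Applying ∮E·dA = Q_enc/ε₀ with the end caps contributing no flux:
E = |λ_enc|/(2πε₀r) = (2.185e-4)/(2π·8.85×10^-12·0.136) = 2.89×10^7 N/C.

E ≈ 2.89×10^7 N/C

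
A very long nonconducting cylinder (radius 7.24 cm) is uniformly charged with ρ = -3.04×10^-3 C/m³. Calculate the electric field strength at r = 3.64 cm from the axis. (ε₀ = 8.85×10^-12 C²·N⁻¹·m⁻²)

|E| = 6.25×10^6 N/C

Choose a coaxial cylinder of radius r = 3.64 cm (arbitrary length L) as the Gaussian surface (r < R).
Charge inside radius r per length L is ρ·πr²·L, so λ_enc = ρπr² = -1.265×10^-5 C/m.
By Gauss's law (flux through the curved wall only), E·2πrL = λ_enc L/ε₀.
E = |λ_enc|/(2πε₀r) = (1.265e-5)/(2π·8.85×10^-12·0.0364) = 6.25×10^6 N/C.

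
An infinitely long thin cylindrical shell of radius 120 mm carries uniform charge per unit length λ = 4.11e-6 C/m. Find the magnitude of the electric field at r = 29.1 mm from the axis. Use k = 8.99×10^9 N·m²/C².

Take a coaxial cylindrical Gaussian surface of radius r = 29.1 mm and length L (r < 120 mm, inside the shell).
All the surface charge lies outside this cylinder: Q_enc = 0, hence E = 0.

|E| = 0 N/C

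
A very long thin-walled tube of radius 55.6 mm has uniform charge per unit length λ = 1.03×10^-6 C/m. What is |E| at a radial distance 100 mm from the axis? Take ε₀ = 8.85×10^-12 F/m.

|E| ≈ 1.85×10^5 N/C

Choose a coaxial cylinder of radius r = 100 mm (arbitrary length L) as the Gaussian surface (r > 55.6 mm).
The full line charge is enclosed: λ_enc = 1.03e-6 C/m.
Applying ∮E·dA = Q_enc/ε₀ with the end caps contributing no flux:
E = |λ_enc|/(2πε₀r) = (1.03×10^-6)/(2π·8.85×10^-12·0.1) = 1.85×10^5 N/C.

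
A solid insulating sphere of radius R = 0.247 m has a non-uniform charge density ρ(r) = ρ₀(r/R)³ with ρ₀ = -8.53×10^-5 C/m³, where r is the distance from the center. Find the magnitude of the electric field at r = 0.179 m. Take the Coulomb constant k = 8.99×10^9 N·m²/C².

E = 1.09e5 N/C

By spherical symmetry E is radial; choose a Gaussian sphere of radius r = 0.179 m (r < R).
Integrate the density: Q_enc = 4π ∫₀^r ρ₀(r'/R)^3 r'² dr' = 4πρ₀ r^6/(6·R³) = -3.90×10^-7 C.
Gauss's law: E·4πr² = Q_enc/ε₀.
E = k|Q_enc|/r² = (8.99×10^9)(3.90e-7)/(0.179)² = 1.09×10^5 N/C.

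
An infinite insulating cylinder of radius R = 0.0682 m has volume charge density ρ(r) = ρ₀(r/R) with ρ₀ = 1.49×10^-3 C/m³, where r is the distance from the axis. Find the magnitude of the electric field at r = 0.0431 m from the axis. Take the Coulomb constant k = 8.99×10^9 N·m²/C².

Take a coaxial cylindrical Gaussian surface of radius r = 0.0431 m and length L (r < R).
Integrating ρ over the cross-section to radius r: λ_enc = (2πρ₀/R) ∫₀^r r'^2 dr' = 2πρ₀ r^3/(3·R) = 3.663×10^-6 C/m.
Gauss's law: E·2πrL = λ_enc L/ε₀.
E = 2k|λ_enc|/r = 2(8.99×10^9)(3.663×10^-6)/(0.0431) = 1.53e6 N/C.

|E| = 1.53e6 N/C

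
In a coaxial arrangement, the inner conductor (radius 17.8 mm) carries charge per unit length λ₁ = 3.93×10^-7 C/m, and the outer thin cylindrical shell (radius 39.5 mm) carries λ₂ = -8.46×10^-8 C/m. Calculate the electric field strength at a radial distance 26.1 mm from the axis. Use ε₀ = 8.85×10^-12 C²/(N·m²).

By cylindrical symmetry E is radial; use a coaxial Gaussian cylinder of radius 26.1 mm and length L (between the conductors, 17.8 mm < r < 39.5 mm).
The shell at 39.5 mm lies outside the Gaussian surface, so λ_enc = λ₁ = 3.93×10^-7 C/m.
Since E is radial and uniform over the curved surface, Φ = E·2πrL = Q_enc/ε₀ = λ_enc L/ε₀.
E = |λ_enc|/(2πε₀r) = (3.93×10^-7)/(2π·8.85×10^-12·0.0261) = 2.71×10^5 N/C.

E ≈ 2.71×10^5 N/C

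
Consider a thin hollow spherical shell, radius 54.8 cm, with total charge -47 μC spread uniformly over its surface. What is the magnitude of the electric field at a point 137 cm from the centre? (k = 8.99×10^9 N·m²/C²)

E ≈ 2.25e5 V/m

Use a concentric Gaussian sphere at r = 137 cm (r > 54.8 cm).
The entire shell is enclosed: Q_enc = -4.70×10^-5 C.
Since E is radial and uniform over the Gaussian sphere, Φ = E·4πr² = Q_enc/ε₀.
E = k|Q_enc|/r² = (8.99×10^9)(4.70×10^-5)/(1.37)² = 2.25×10^5 N/C.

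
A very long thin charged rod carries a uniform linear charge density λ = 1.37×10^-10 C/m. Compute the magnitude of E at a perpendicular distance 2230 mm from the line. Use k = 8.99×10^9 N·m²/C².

Take a coaxial cylindrical Gaussian surface of radius r = 2230 mm and length L.
Q_enc = λL, so λ_enc = 1.37×10^-10 C/m.
Applying ∮E·dA = Q_enc/ε₀ with the end caps contributing no flux:
E = 2k|λ_enc|/r = 2(8.99×10^9)(1.37×10^-10)/(2.23) = 1.1 N/C.

|E| ≈ 1.1 N/C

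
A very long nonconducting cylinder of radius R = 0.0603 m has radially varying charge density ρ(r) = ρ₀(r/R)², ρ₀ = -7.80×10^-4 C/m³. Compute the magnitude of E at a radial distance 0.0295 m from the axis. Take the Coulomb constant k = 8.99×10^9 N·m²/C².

Choose a coaxial cylinder of radius r = 0.0295 m (arbitrary length L) as the Gaussian surface (r < R).
λ_enc = ∫₀^r ρ(r')·2πr' dr' = (2πρ₀/R²)·r^4/4 = -2.552e-7 C/m.
Since E is radial and uniform over the curved surface, Φ = E·2πrL = Q_enc/ε₀ = λ_enc L/ε₀.
E = 2k|λ_enc|/r = 2(8.99×10^9)(2.552×10^-7)/(0.0295) = 1.56e5 N/C.

1.56×10^5 N/C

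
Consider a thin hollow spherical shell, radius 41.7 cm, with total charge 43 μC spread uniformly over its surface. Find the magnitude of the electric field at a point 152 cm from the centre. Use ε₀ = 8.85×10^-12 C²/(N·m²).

E ≈ 1.67e5 N/C

Symmetry ⇒ E = E(r) r̂. Gaussian sphere of radius r = 152 cm (r > 41.7 cm).
The entire shell is enclosed: Q_enc = 4.30e-5 C.
By Gauss's law, ∮E·dA = E·4πr² = Q_enc/ε₀.
E = |Q_enc|/(4πε₀r²) = (4.30×10^-5)/(4π·8.85×10^-12·(1.52)²) = 1.67×10^5 N/C.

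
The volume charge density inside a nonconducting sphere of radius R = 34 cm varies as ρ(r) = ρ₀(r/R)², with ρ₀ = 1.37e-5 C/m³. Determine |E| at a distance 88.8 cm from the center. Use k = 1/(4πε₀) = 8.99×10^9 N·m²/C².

E = 1.54×10^4 N/C

Use a concentric Gaussian sphere at r = 88.8 cm (r > R, all charge enclosed).
Q_enc = 4π ∫₀^R ρ₀(r'/R)^2 r'² dr' = 4πρ₀R³/5 = 1.353×10^-6 C.
By Gauss's law, ∮E·dA = E·4πr² = Q_enc/ε₀.
E = k|Q_enc|/r² = (8.99×10^9)(1.353×10^-6)/(0.888)² = 1.54×10^4 N/C.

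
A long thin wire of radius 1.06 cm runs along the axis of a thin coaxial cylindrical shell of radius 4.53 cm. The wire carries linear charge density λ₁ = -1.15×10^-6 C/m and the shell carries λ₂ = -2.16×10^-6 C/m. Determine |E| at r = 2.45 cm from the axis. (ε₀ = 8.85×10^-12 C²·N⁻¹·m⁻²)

By cylindrical symmetry E is radial; use a coaxial Gaussian cylinder of radius 2.45 cm and length L (between the conductors, 1.06 cm < r < 4.53 cm).
Only the inner wire is enclosed; the outer shell contributes nothing inside itself. λ_enc = λ₁ = -1.15×10^-6 C/m.
By Gauss's law (flux through the curved wall only), E·2πrL = λ_enc L/ε₀.
E = |λ_enc|/(2πε₀r) = (1.15e-6)/(2π·8.85×10^-12·0.0245) = 8.44×10^5 N/C.

E ≈ 8.44×10^5 N/C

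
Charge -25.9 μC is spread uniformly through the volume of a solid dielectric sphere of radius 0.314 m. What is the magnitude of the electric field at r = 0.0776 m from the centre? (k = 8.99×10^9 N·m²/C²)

By spherical symmetry E is radial; choose a Gaussian sphere of radius r = 0.0776 m (r < R).
Only the charge within r is enclosed: Q_enc = Q·(r/R)³ = (-25.9 μC)·(0.0776 m/0.314 m)³ = -3.909×10^-7 C.
Since E is radial and uniform over the Gaussian sphere, Φ = E·4πr² = Q_enc/ε₀.
E = k|Q_enc|/r² = (8.99×10^9)(3.909e-7)/(0.0776)² = 5.84e5 N/C.

5.84e5 N/C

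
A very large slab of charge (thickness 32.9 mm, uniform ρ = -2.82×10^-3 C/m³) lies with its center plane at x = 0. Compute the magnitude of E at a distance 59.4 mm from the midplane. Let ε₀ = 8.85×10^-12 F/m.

The point |x| = 59.4 mm lies outside the slab (half-thickness 0.01645 m). A symmetric pillbox spanning the full slab encloses Q_enc = ρ·d·A.
Flux = 2EA ⇒ E = |ρ|d/(2ε₀), independent of distance outside.
E = (2.82×10^-3)(0.0329)/(2·8.85×10^-12) = 5.24×10^6 N/C.

|E| ≈ 5.24×10^6 N/C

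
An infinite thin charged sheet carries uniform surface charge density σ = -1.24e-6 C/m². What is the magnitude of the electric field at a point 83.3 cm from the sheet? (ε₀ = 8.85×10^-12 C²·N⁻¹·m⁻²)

E ≈ 7.01×10^4 V/m

The symmetry is planar: E is normal to the sheet and the same magnitude on both sides. Take a pillbox straddling the sheet with end-cap area A.
Flux Φ = 2EA and Q_enc = σA, so 2EA = σA/ε₀ ⇒ E = |σ|/(2ε₀), independent of distance.
E = |σ|/(2ε₀) = (1.24e-6)/(2·8.85×10^-12) = 7.01e4 N/C.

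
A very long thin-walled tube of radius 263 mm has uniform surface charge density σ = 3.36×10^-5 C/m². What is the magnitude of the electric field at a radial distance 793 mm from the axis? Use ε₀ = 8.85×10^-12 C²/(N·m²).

Coaxial Gaussian cylinder, radius r = 793 mm, length L (r > 263 mm).
The whole shell is enclosed: λ_enc = σ·2πR = (3.36×10^-5)·2π·(0.263) = 5.552e-5 C/m.
Applying ∮E·dA = Q_enc/ε₀ with the end caps contributing no flux:
E = |λ_enc|/(2πε₀r) = (5.552×10^-5)/(2π·8.85×10^-12·0.793) = 1.26e6 N/C.

E = 1.26×10^6 V/m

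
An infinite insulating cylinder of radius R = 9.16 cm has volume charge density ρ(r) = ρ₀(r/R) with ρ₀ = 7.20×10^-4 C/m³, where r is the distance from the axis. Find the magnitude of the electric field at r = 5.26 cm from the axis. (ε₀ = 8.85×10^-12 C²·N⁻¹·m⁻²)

By cylindrical symmetry E is radial; use a coaxial Gaussian cylinder of radius 5.26 cm and length L (r < R).
Integrating ρ over the cross-section to radius r: λ_enc = (2πρ₀/R) ∫₀^r r'^2 dr' = 2πρ₀ r^3/(3·R) = 2.396×10^-6 C/m.
Applying ∮E·dA = Q_enc/ε₀ with the end caps contributing no flux:
E = |λ_enc|/(2πε₀r) = (2.396×10^-6)/(2π·8.85×10^-12·0.0526) = 8.19×10^5 N/C.

8.19×10^5 V/m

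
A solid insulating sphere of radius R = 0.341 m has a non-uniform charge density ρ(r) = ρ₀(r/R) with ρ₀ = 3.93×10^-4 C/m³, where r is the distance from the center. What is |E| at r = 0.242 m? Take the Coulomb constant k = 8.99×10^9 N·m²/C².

By spherical symmetry E is radial; choose a Gaussian sphere of radius r = 0.242 m (r < R).
Integrate the density: Q_enc = 4π ∫₀^r ρ₀(r'/R)^1 r'² dr' = 4πρ₀ r^4/(4·R) = 1.242×10^-5 C.
Gauss's law: E·4πr² = Q_enc/ε₀.
E = k|Q_enc|/r² = (8.99×10^9)(1.242×10^-5)/(0.242)² = 1.91e6 N/C.

|E| = 1.91e6 N/C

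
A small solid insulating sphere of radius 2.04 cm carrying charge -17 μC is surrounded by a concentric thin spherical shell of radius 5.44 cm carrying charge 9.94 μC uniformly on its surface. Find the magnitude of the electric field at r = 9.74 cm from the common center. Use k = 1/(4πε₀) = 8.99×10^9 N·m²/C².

E ≈ 6.69×10^6 N/C

Take a concentric spherical Gaussian surface of radius r = 9.74 cm (r > 5.44 cm, enclosing both).
Q_enc = (-17 μC) + (9.94 μC) = -7.06e-6 C.
Gauss's law: E·4πr² = Q_enc/ε₀.
E = k|Q_enc|/r² = (8.99×10^9)(7.06×10^-6)/(0.0974)² = 6.69e6 N/C.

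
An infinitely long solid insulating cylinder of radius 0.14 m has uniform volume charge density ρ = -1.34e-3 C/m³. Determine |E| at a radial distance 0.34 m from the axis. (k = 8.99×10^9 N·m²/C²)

|E| = 4.36×10^6 N/C

Choose a coaxial cylinder of radius r = 0.34 m (arbitrary length L) as the Gaussian surface (r > 0.14 m, full cross-section enclosed).
λ_enc = ρ·πR² = (-1.34×10^-3)π(0.14)² = -8.251×10^-5 C/m.
Gauss's law: E·2πrL = λ_enc L/ε₀.
E = 2k|λ_enc|/r = 2(8.99×10^9)(8.251×10^-5)/(0.34) = 4.36e6 N/C.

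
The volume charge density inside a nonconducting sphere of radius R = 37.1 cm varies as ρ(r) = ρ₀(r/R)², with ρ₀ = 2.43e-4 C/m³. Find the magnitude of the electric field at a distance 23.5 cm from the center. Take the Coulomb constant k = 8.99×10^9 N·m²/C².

|E| = 5.18×10^5 N/C

Use a concentric Gaussian sphere at r = 23.5 cm (r < R).
Q_enc = ∫₀^r ρ(r')·4πr'² dr' = (4πρ₀/R²) ∫₀^r r'^4 dr' = 4πρ₀ r^5/(5·R²) = 3.18×10^-6 C.
Since E is radial and uniform over the Gaussian sphere, Φ = E·4πr² = Q_enc/ε₀.
E = k|Q_enc|/r² = (8.99×10^9)(3.18×10^-6)/(0.235)² = 5.18×10^5 N/C.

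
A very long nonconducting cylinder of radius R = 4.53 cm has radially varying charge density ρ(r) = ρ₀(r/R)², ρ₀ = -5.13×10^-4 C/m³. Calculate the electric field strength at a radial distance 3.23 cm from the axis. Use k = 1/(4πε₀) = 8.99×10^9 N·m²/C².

By cylindrical symmetry E is radial; use a coaxial Gaussian cylinder of radius 3.23 cm and length L (r < R).
Integrating ρ over the cross-section to radius r: λ_enc = (2πρ₀/R²) ∫₀^r r'^3 dr' = 2πρ₀ r^4/(4·R²) = -4.274e-7 C/m.
Gauss's law: E·2πrL = λ_enc L/ε₀.
E = 2k|λ_enc|/r = 2(8.99×10^9)(4.274e-7)/(0.0323) = 2.38×10^5 N/C.

E = 2.38e5 N/C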